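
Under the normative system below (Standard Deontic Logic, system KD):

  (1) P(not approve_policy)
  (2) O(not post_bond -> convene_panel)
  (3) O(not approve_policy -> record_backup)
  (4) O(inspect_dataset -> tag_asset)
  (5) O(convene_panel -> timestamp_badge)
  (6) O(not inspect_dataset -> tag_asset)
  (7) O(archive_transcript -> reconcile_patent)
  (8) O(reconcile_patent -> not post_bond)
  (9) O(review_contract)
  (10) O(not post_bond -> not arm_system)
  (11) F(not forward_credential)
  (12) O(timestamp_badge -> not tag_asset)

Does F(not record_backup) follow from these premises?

Premise 3 is O(not approve_policy -> record_backup), but O(not approve_policy) is not derivable from the premises (the permission P(not approve_policy) asserts only not O(approve_policy), not O(not approve_policy)), so it does not yield O(record_backup).
No other premise forces O(record_backup). An ideal world satisfying every premise can still have not record_backup true, so F(not record_backup) is not derivable.

No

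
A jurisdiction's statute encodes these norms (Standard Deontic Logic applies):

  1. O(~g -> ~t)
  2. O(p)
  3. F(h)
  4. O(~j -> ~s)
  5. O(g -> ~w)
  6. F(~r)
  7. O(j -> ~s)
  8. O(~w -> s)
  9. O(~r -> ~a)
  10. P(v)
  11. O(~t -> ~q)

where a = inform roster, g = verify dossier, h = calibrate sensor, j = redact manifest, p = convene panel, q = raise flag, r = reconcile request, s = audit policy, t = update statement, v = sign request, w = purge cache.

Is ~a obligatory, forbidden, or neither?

Neither

Premise 9 is O(~r -> ~a), but O(~r) is not derivable from the premises, so it does not yield O(~a).
No premise or chain of K-axiom applications forces O(~a), and none forces O(a). So ~a is neither obligatory nor forbidden under these norms.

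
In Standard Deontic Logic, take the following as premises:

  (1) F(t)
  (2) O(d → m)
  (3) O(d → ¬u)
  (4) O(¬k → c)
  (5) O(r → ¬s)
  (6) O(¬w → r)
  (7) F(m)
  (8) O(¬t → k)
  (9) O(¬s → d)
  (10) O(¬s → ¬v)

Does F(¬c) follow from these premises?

Premise 4 is O(¬k → c), but O(¬k) is not derivable from the premises, so it does not yield O(c).
No other premise forces O(c). An ideal world satisfying every premise can still have ¬c true, so F(¬c) is not derivable.

No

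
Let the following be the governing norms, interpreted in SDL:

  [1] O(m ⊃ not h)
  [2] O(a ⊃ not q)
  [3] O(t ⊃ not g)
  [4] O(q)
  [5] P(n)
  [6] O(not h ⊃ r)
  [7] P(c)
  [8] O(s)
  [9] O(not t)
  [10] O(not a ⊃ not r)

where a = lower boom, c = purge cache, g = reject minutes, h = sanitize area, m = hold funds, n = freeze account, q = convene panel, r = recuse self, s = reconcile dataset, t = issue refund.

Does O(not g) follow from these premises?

Premise 3 is O(t ⊃ not g), but O(t) is not derivable from the premises, so it does not yield O(not g).
No other premise forces O(not g). An ideal world satisfying every premise can still have not g false, so O(not g) is not derivable.

No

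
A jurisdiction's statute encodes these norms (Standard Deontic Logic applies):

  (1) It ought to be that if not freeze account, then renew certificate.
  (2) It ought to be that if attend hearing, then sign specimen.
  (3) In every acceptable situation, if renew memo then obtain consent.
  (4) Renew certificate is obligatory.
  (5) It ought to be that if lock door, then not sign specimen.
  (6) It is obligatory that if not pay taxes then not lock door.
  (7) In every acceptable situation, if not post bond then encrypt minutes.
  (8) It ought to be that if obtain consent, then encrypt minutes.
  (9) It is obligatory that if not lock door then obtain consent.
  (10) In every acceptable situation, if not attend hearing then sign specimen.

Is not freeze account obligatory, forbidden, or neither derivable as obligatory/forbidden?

Neither

Premise 1 is O(¬freeze_account → renew_certificate); even if O(renew_certificate) held, inferring O(¬freeze_account) would be affirming the consequent — invalid.
No premise or chain of K-axiom applications forces O(¬freeze_account), and none forces O(freeze_account). So ¬freeze_account is neither obligatory nor forbidden under these norms.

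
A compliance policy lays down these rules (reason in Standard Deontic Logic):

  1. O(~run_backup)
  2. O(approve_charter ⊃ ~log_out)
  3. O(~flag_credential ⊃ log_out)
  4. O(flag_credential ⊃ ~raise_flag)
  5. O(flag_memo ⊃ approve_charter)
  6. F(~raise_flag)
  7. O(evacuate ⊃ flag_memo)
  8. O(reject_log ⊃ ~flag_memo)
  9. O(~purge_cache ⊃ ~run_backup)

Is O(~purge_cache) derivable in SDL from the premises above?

Premise 9 is O(~purge_cache ⊃ ~run_backup); even if O(~run_backup) held, inferring O(~purge_cache) would be affirming the consequent — invalid.
No other premise forces O(~purge_cache). An ideal world satisfying every premise can still have ~purge_cache false, so O(~purge_cache) is not derivable.

No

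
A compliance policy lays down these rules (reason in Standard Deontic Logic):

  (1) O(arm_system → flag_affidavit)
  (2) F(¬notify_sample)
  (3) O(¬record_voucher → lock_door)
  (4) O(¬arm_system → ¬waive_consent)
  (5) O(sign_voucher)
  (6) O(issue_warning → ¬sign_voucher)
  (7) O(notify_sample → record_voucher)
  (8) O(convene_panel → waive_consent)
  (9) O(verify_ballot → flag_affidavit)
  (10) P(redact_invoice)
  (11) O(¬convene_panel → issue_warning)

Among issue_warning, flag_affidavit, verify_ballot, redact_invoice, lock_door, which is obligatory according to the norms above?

flag_affidavit

Premise 5 gives O(sign_voucher).
Premise 6 is O(issue_warning → ¬sign_voucher); contrapositively O(sign_voucher → ¬issue_warning). Since O(sign_voucher) holds, K gives O(¬issue_warning).
Premise 11 is O(¬convene_panel → issue_warning); contrapositively O(¬issue_warning → convene_panel). Since O(¬issue_warning) holds, K gives O(convene_panel).
Premise 8 is O(convene_panel → waive_consent); since O(convene_panel), deontic closure gives O(waive_consent).
Premise 4, O(¬arm_system → ¬waive_consent), contraposes to O(waive_consent → arm_system); with O(waive_consent) we get O(arm_system).
Applying K to premise 1 (O(arm_system → flag_affidavit)) and O(arm_system) yields O(flag_affidavit).
So O(flag_affidavit) holds — flag_affidavit is obligatory. None of the other listed options is made obligatory by any chain of premises.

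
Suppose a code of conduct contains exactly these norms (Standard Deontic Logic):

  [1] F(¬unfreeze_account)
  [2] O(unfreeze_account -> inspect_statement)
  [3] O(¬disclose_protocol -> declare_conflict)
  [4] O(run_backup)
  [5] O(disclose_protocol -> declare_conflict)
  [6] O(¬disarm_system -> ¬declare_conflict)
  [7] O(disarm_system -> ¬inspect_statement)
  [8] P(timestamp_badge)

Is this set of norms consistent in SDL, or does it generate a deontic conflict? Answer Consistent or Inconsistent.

Inconsistent

By case analysis on disclose_protocol: premise 5 gives O(disclose_protocol -> declare_conflict) and premise 3 gives O(¬disclose_protocol -> declare_conflict), so O(declare_conflict) either way.
Premise 6, O(¬disarm_system -> ¬declare_conflict), contraposes to O(declare_conflict -> disarm_system); with O(declare_conflict) we get O(disarm_system).
Premise 7 is O(disarm_system -> ¬inspect_statement); since O(disarm_system), deontic closure gives O(¬inspect_statement).
Premise 2 is O(unfreeze_account -> inspect_statement); contrapositively O(¬inspect_statement -> ¬unfreeze_account). Since O(¬inspect_statement) holds, K gives O(¬unfreeze_account).
But premise 1, F(¬unfreeze_account), means O(unfreeze_account).
We now have both O(¬unfreeze_account) and O(unfreeze_account) — unfreeze_account is simultaneously obligatory and forbidden, violating the D-axiom.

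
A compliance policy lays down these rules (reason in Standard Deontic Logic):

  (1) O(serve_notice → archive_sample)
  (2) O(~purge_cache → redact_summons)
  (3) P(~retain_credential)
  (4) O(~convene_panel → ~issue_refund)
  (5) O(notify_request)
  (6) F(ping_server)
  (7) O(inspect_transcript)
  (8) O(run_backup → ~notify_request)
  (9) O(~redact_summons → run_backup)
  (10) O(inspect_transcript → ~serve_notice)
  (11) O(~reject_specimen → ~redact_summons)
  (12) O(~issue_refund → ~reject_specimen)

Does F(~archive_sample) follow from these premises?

No

Premise 1 is O(serve_notice → archive_sample), but O(serve_notice) is not derivable from the premises, so it does not yield O(archive_sample).
No other premise forces O(archive_sample). An ideal world satisfying every premise can still have ~archive_sample true, so F(~archive_sample) is not derivable.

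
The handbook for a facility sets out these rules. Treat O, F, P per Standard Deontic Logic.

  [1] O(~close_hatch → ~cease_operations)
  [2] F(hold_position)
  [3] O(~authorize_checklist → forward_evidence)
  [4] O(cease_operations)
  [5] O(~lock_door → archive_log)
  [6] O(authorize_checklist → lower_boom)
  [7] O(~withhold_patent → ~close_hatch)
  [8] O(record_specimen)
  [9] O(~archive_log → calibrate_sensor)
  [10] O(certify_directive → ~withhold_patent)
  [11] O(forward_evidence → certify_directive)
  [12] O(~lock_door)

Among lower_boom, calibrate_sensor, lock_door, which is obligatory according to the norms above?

lower_boom

Premise 4 states O(cease_operations) outright.
Premise 1, O(~close_hatch → ~cease_operations), contraposes to O(cease_operations → close_hatch); with O(cease_operations) we get O(close_hatch).
Premise 7 is O(~withhold_patent → ~close_hatch); contrapositively O(close_hatch → withhold_patent). Since O(close_hatch) holds, K gives O(withhold_patent).
Premise 10, O(certify_directive → ~withhold_patent), contraposes to O(withhold_patent → ~certify_directive); with O(withhold_patent) we get O(~certify_directive).
The contrapositive of premise 11 (O(forward_evidence → certify_directive)) is O(~certify_directive → ~forward_evidence), and O(~certify_directive) is already established, so O(~forward_evidence).
The contrapositive of premise 3 (O(~authorize_checklist → forward_evidence)) is O(~forward_evidence → authorize_checklist), and O(~forward_evidence) is already established, so O(authorize_checklist).
Premise 6 is O(authorize_checklist → lower_boom); since O(authorize_checklist), deontic closure gives O(lower_boom).
So O(lower_boom) holds — lower_boom is obligatory. None of the other listed options is made obligatory by any chain of premises.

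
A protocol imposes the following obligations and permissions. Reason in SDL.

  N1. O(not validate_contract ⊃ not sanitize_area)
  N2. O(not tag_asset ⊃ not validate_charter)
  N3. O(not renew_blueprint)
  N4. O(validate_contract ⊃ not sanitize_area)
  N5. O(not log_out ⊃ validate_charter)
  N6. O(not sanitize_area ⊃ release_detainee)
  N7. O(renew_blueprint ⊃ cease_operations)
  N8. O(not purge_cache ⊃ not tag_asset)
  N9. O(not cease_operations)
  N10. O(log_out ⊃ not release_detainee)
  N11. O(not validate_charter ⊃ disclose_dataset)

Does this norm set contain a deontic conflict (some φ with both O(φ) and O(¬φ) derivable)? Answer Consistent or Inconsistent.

Premise 7 is O(renew_blueprint ⊃ cease_operations), but O(renew_blueprint) is not derivable from the premises, so it does not yield O(cease_operations).
So O(cease_operations) is not derivable, and the apparent clash with O(not cease_operations) does not arise.
A world satisfying every obligation exists (e.g. cease_operations=false, disclose_dataset=false, log_out=false, purge_cache=true, release_detainee=true, renew_blueprint=false, sanitize_area=false, tag_asset=true, validate_charter=true, validate_contract=false); no atom is both obligatory and forbidden, so the set is consistent.

Consistent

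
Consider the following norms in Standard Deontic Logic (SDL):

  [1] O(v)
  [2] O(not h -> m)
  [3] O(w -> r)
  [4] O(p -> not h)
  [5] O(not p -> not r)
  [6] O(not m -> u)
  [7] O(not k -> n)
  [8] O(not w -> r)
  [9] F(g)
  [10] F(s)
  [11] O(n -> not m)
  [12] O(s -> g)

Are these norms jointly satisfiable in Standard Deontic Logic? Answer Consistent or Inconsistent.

Consistent

Premise 12 is O(s -> g), but O(s) is not derivable from the premises, so it does not yield O(g).
So O(g) is not derivable, and the apparent clash with O(not g) does not arise.
A world satisfying every obligation exists (e.g. g=false, h=false, k=true, m=true, n=false, p=true, r=true, s=false, u=false, v=true, w=false); no atom is both obligatory and forbidden, so the set is consistent.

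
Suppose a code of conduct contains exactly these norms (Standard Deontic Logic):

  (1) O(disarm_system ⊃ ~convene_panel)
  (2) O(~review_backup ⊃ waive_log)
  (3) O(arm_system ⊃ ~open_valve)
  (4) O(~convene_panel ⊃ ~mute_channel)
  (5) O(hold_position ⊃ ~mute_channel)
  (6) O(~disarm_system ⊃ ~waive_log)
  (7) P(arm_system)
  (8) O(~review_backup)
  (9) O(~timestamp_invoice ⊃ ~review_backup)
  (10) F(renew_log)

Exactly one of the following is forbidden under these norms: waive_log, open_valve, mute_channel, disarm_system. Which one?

Premise 8 states O(~review_backup) outright.
With premise 2, O(~review_backup ⊃ waive_log), the K-axiom yields O(waive_log).
The contrapositive of premise 6 (O(~disarm_system ⊃ ~waive_log)) is O(waive_log ⊃ disarm_system), and O(waive_log) is already established, so O(disarm_system).
From O(disarm_system) and premise 1, O(disarm_system ⊃ ~convene_panel), we obtain O(~convene_panel).
With premise 4, O(~convene_panel ⊃ ~mute_channel), the K-axiom yields O(~mute_channel).
So O(~mute_channel) holds, i.e. mute_channel is forbidden. None of the other listed options is forbidden under the premises.

mute_channel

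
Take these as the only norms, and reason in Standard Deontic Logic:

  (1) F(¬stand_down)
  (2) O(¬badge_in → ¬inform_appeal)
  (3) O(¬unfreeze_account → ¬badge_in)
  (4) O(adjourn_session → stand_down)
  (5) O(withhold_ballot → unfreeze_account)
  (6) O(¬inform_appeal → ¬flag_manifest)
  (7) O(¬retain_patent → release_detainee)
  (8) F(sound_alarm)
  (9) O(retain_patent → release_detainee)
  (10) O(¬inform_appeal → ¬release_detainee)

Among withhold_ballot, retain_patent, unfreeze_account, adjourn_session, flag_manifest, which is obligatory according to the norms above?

unfreeze_account

Premises 9 and 7 cover both cases: O(retain_patent → release_detainee) and O(¬retain_patent → release_detainee). Since retain_patent ∨ ¬retain_patent is a tautology, O(release_detainee) follows.
Premise 10 is O(¬inform_appeal → ¬release_detainee); contrapositively O(release_detainee → inform_appeal). Since O(release_detainee) holds, K gives O(inform_appeal).
Premise 2 is O(¬badge_in → ¬inform_appeal); contrapositively O(inform_appeal → badge_in). Since O(inform_appeal) holds, K gives O(badge_in).
Premise 3 is O(¬unfreeze_account → ¬badge_in); contrapositively O(badge_in → unfreeze_account). Since O(badge_in) holds, K gives O(unfreeze_account).
So O(unfreeze_account) holds — unfreeze_account is obligatory. None of the other listed options is made obligatory by any chain of premises.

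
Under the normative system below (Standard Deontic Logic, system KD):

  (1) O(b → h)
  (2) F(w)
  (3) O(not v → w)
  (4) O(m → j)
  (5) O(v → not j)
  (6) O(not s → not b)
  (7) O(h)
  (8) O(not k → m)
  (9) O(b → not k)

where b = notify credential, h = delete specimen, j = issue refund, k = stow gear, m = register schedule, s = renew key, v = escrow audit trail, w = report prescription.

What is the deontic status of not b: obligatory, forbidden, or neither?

Obligatory

Premise 2 is F(w), i.e. O(not w).
The contrapositive of premise 3 (O(not v → w)) is O(not w → v), and O(not w) is already established, so O(v).
From O(v) and premise 5, O(v → not j), we obtain O(not j).
The contrapositive of premise 4 (O(m → j)) is O(not j → not m), and O(not j) is already established, so O(not m).
Premise 8, O(not k → m), contraposes to O(not m → k); with O(not m) we get O(k).
The contrapositive of premise 9 (O(b → not k)) is O(k → not b), and O(k) is already established, so O(not b).
Premises 1, 6, 7 do not contribute to this derivation.
Hence not b is obligatory.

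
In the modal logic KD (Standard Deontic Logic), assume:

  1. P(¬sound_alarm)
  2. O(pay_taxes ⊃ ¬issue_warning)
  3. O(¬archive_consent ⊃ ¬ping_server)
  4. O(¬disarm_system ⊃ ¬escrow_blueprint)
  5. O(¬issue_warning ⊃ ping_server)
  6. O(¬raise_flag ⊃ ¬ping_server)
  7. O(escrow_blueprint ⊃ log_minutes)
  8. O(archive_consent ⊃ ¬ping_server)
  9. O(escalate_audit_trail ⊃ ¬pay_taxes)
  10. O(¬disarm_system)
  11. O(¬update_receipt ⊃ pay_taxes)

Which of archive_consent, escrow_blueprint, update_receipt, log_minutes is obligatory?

update_receipt

Premises 3 and 8 are O(¬archive_consent ⊃ ¬ping_server) and O(archive_consent ⊃ ¬ping_server); every ideal world satisfies ¬archive_consent or archive_consent, so in either case ¬ping_server holds — hence O(¬ping_server).
Premise 5, O(¬issue_warning ⊃ ping_server), contraposes to O(¬ping_server ⊃ issue_warning); with O(¬ping_server) we get O(issue_warning).
The contrapositive of premise 2 (O(pay_taxes ⊃ ¬issue_warning)) is O(issue_warning ⊃ ¬pay_taxes), and O(issue_warning) is already established, so O(¬pay_taxes).
Premise 11 is O(¬update_receipt ⊃ pay_taxes); contrapositively O(¬pay_taxes ⊃ update_receipt). Since O(¬pay_taxes) holds, K gives O(update_receipt).
So O(update_receipt) holds — update_receipt is obligatory. None of the other listed options is made obligatory by any chain of premises.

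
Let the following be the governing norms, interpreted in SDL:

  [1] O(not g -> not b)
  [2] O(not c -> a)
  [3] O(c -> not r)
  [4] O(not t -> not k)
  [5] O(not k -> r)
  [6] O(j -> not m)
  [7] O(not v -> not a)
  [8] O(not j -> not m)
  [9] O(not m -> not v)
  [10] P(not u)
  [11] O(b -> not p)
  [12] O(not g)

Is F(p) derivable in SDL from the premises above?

No

Premise 11 is O(b -> not p), but O(b) is not derivable from the premises, so it does not yield O(not p).
No other premise forces O(not p). An ideal world satisfying every premise can still have p true, so F(p) is not derivable.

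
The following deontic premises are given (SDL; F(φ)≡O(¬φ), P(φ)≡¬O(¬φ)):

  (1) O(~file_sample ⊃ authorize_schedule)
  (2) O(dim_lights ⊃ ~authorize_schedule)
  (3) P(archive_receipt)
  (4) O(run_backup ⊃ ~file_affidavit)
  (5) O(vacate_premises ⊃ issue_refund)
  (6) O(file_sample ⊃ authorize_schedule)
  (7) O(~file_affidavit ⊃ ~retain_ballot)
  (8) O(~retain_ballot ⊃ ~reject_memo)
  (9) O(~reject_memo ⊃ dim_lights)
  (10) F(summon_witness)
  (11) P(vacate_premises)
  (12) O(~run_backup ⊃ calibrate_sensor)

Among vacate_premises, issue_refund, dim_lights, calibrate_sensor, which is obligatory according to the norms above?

calibrate_sensor

Premises 6 and 1 are O(file_sample ⊃ authorize_schedule) and O(~file_sample ⊃ authorize_schedule); every ideal world satisfies file_sample or ~file_sample, so in either case authorize_schedule holds — hence O(authorize_schedule).
Premise 2 is O(dim_lights ⊃ ~authorize_schedule); contrapositively O(authorize_schedule ⊃ ~dim_lights). Since O(authorize_schedule) holds, K gives O(~dim_lights).
Premise 9 is O(~reject_memo ⊃ dim_lights); contrapositively O(~dim_lights ⊃ reject_memo). Since O(~dim_lights) holds, K gives O(reject_memo).
Premise 8 is O(~retain_ballot ⊃ ~reject_memo); contrapositively O(reject_memo ⊃ retain_ballot). Since O(reject_memo) holds, K gives O(retain_ballot).
Premise 7, O(~file_affidavit ⊃ ~retain_ballot), contraposes to O(retain_ballot ⊃ file_affidavit); with O(retain_ballot) we get O(file_affidavit).
Premise 4 is O(run_backup ⊃ ~file_affidavit); contrapositively O(file_affidavit ⊃ ~run_backup). Since O(file_affidavit) holds, K gives O(~run_backup).
Premise 12 is O(~run_backup ⊃ calibrate_sensor); since O(~run_backup), deontic closure gives O(calibrate_sensor).
So O(calibrate_sensor) holds — calibrate_sensor is obligatory. None of the other listed options is made obligatory by any chain of premises.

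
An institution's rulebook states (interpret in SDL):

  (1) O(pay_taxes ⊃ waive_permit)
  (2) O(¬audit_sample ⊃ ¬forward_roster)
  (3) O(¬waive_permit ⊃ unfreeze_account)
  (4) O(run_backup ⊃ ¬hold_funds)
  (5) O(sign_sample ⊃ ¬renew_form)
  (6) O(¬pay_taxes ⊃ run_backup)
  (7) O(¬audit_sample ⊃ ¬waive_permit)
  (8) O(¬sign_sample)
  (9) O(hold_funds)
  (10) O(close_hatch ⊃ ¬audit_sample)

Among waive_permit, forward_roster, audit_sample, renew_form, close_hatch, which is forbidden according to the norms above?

Premise 9 gives O(hold_funds).
The contrapositive of premise 4 (O(run_backup ⊃ ¬hold_funds)) is O(hold_funds ⊃ ¬run_backup), and O(hold_funds) is already established, so O(¬run_backup).
Premise 6, O(¬pay_taxes ⊃ run_backup), contraposes to O(¬run_backup ⊃ pay_taxes); with O(¬run_backup) we get O(pay_taxes).
Premise 1 is O(pay_taxes ⊃ waive_permit); since O(pay_taxes), deontic closure gives O(waive_permit).
Premise 7, O(¬audit_sample ⊃ ¬waive_permit), contraposes to O(waive_permit ⊃ audit_sample); with O(waive_permit) we get O(audit_sample).
Premise 10 is O(close_hatch ⊃ ¬audit_sample); contrapositively O(audit_sample ⊃ ¬close_hatch). Since O(audit_sample) holds, K gives O(¬close_hatch).
So O(¬close_hatch) holds, i.e. close_hatch is forbidden. None of the other listed options is forbidden under the premises.

close_hatch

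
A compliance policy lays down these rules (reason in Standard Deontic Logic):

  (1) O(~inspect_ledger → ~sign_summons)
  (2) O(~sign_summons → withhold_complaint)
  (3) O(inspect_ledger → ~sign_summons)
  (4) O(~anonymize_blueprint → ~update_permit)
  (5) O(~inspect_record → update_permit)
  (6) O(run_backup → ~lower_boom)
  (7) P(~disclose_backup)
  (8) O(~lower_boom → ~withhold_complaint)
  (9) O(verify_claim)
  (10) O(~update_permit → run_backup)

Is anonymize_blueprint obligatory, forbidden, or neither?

By case analysis on inspect_ledger: premise 3 gives O(inspect_ledger → ~sign_summons) and premise 1 gives O(~inspect_ledger → ~sign_summons), so O(~sign_summons) either way.
Premise 2 is O(~sign_summons → withhold_complaint); since O(~sign_summons), deontic closure gives O(withhold_complaint).
The contrapositive of premise 8 (O(~lower_boom → ~withhold_complaint)) is O(withhold_complaint → lower_boom), and O(withhold_complaint) is already established, so O(lower_boom).
Premise 6 is O(run_backup → ~lower_boom); contrapositively O(lower_boom → ~run_backup). Since O(lower_boom) holds, K gives O(~run_backup).
Premise 10 is O(~update_permit → run_backup); contrapositively O(~run_backup → update_permit). Since O(~run_backup) holds, K gives O(update_permit).
Premise 4 is O(~anonymize_blueprint → ~update_permit); contrapositively O(update_permit → anonymize_blueprint). Since O(update_permit) holds, K gives O(anonymize_blueprint).
Premises 5, 7, 9 do not contribute to this derivation.
Hence anonymize_blueprint is obligatory.

Obligatory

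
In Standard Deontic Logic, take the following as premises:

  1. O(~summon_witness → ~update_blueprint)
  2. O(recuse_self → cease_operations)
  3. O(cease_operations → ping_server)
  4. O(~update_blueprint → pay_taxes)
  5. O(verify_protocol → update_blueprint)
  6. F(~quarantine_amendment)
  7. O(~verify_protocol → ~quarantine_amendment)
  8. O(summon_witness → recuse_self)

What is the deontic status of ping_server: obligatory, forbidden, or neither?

Obligatory

Premise 6 is F(~quarantine_amendment), i.e. O(quarantine_amendment).
Premise 7, O(~verify_protocol → ~quarantine_amendment), contraposes to O(quarantine_amendment → verify_protocol); with O(quarantine_amendment) we get O(verify_protocol).
With premise 5, O(verify_protocol → update_blueprint), the K-axiom yields O(update_blueprint).
Premise 1 is O(~summon_witness → ~update_blueprint); contrapositively O(update_blueprint → summon_witness). Since O(update_blueprint) holds, K gives O(summon_witness).
With premise 8, O(summon_witness → recuse_self), the K-axiom yields O(recuse_self).
Premise 2 is O(recuse_self → cease_operations); since O(recuse_self), deontic closure gives O(cease_operations).
From O(cease_operations) and premise 3, O(cease_operations → ping_server), we obtain O(ping_server).
Premise 4 does not contribute to this derivation.
Hence ping_server is obligatory.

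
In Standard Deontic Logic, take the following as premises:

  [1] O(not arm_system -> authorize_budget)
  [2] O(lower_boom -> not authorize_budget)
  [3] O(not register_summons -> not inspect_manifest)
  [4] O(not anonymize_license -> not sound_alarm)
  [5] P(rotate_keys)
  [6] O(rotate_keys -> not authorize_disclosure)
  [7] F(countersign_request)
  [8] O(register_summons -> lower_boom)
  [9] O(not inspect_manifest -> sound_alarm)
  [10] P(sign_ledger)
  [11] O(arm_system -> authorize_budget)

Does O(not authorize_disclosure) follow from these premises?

No

Premise 6 is O(rotate_keys -> not authorize_disclosure), but O(rotate_keys) is not derivable from the premises (the permission P(rotate_keys) asserts only not O(not rotate_keys), not O(rotate_keys)), so it does not yield O(not authorize_disclosure).
No other premise forces O(not authorize_disclosure). An ideal world satisfying every premise can still have not authorize_disclosure false, so O(not authorize_disclosure) is not derivable.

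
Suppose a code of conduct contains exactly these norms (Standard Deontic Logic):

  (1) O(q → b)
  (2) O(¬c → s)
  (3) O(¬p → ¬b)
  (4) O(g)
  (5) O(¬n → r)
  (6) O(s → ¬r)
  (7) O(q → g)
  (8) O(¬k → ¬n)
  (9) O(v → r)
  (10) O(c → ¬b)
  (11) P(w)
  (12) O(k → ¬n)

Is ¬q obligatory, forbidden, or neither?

Obligatory

By case analysis on k: premise 12 gives O(k → ¬n) and premise 8 gives O(¬k → ¬n), so O(¬n) either way.
Premise 5 is O(¬n → r); since O(¬n), deontic closure gives O(r).
The contrapositive of premise 6 (O(s → ¬r)) is O(r → ¬s), and O(r) is already established, so O(¬s).
Premise 2, O(¬c → s), contraposes to O(¬s → c); with O(¬s) we get O(c).
With premise 10, O(c → ¬b), the K-axiom yields O(¬b).
The contrapositive of premise 1 (O(q → b)) is O(¬b → ¬q), and O(¬b) is already established, so O(¬q).
Premises 3, 4, 7, 9, 11 do not contribute to this derivation.
Hence ¬q is obligatory.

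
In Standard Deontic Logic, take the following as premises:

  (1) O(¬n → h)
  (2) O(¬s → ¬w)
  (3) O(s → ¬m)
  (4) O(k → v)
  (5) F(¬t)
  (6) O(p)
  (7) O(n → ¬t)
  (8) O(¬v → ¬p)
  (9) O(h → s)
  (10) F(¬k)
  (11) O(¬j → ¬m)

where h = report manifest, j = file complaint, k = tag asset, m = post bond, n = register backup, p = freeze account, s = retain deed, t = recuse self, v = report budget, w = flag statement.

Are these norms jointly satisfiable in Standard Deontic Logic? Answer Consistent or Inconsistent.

Premise 8 is O(¬v → ¬p), but O(¬v) is not derivable from the premises, so it does not yield O(¬p).
So O(¬p) is not derivable, and the apparent clash with O(p) does not arise.
A world satisfying every obligation exists (e.g. h=true, j=false, k=true, m=false, n=false, p=true, s=true, t=true, v=true, w=false); no atom is both obligatory and forbidden, so the set is consistent.

Consistent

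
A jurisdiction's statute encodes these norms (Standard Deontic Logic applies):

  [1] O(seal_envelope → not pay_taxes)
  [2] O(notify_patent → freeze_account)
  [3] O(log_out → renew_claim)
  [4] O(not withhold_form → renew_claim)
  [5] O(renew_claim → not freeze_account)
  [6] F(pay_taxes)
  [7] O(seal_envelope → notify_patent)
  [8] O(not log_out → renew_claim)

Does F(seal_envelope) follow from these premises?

Yes

By case analysis on log_out: premise 3 gives O(log_out → renew_claim) and premise 8 gives O(not log_out → renew_claim), so O(renew_claim) either way.
With premise 5, O(renew_claim → not freeze_account), the K-axiom yields O(not freeze_account).
Premise 2 is O(notify_patent → freeze_account); contrapositively O(not freeze_account → not notify_patent). Since O(not freeze_account) holds, K gives O(not notify_patent).
Premise 7, O(seal_envelope → notify_patent), contraposes to O(not notify_patent → not seal_envelope); with O(not notify_patent) we get O(not seal_envelope).
Premises 1, 4, 6 do not contribute to this derivation.
So O(not seal_envelope) holds, i.e. F(seal_envelope). The claim follows.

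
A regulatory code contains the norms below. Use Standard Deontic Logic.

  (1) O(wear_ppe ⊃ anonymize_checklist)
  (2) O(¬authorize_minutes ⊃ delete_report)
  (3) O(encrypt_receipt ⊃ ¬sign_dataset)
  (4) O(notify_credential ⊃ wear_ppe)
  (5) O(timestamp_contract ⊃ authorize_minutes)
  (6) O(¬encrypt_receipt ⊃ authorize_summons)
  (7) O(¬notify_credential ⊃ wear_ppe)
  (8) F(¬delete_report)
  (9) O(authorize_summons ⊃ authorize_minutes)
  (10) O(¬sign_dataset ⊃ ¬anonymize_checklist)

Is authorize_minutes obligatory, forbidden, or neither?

Obligatory

By case analysis on notify_credential: premise 4 gives O(notify_credential ⊃ wear_ppe) and premise 7 gives O(¬notify_credential ⊃ wear_ppe), so O(wear_ppe) either way.
Premise 1 is O(wear_ppe ⊃ anonymize_checklist); since O(wear_ppe), deontic closure gives O(anonymize_checklist).
Premise 10, O(¬sign_dataset ⊃ ¬anonymize_checklist), contraposes to O(anonymize_checklist ⊃ sign_dataset); with O(anonymize_checklist) we get O(sign_dataset).
Premise 3 is O(encrypt_receipt ⊃ ¬sign_dataset); contrapositively O(sign_dataset ⊃ ¬encrypt_receipt). Since O(sign_dataset) holds, K gives O(¬encrypt_receipt).
With premise 6, O(¬encrypt_receipt ⊃ authorize_summons), the K-axiom yields O(authorize_summons).
With premise 9, O(authorize_summons ⊃ authorize_minutes), the K-axiom yields O(authorize_minutes).
Premises 2, 5, 8 do not contribute to this derivation.
Hence authorize_minutes is obligatory.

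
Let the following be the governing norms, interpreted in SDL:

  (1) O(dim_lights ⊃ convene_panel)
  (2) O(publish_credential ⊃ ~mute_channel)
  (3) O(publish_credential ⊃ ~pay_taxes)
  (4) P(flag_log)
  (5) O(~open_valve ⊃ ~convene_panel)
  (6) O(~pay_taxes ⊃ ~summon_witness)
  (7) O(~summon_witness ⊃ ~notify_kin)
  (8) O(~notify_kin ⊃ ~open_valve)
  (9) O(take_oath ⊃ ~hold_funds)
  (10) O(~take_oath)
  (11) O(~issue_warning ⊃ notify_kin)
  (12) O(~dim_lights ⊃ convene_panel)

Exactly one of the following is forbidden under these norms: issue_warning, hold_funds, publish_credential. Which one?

Premises 12 and 1 are O(~dim_lights ⊃ convene_panel) and O(dim_lights ⊃ convene_panel); every ideal world satisfies ~dim_lights or dim_lights, so in either case convene_panel holds — hence O(convene_panel).
The contrapositive of premise 5 (O(~open_valve ⊃ ~convene_panel)) is O(convene_panel ⊃ open_valve), and O(convene_panel) is already established, so O(open_valve).
Premise 8, O(~notify_kin ⊃ ~open_valve), contraposes to O(open_valve ⊃ notify_kin); with O(open_valve) we get O(notify_kin).
Premise 7 is O(~summon_witness ⊃ ~notify_kin); contrapositively O(notify_kin ⊃ summon_witness). Since O(notify_kin) holds, K gives O(summon_witness).
Premise 6, O(~pay_taxes ⊃ ~summon_witness), contraposes to O(summon_witness ⊃ pay_taxes); with O(summon_witness) we get O(pay_taxes).
Premise 3 is O(publish_credential ⊃ ~pay_taxes); contrapositively O(pay_taxes ⊃ ~publish_credential). Since O(pay_taxes) holds, K gives O(~publish_credential).
So O(~publish_credential) holds, i.e. publish_credential is forbidden. None of the other listed options is forbidden under the premises.

publish_credential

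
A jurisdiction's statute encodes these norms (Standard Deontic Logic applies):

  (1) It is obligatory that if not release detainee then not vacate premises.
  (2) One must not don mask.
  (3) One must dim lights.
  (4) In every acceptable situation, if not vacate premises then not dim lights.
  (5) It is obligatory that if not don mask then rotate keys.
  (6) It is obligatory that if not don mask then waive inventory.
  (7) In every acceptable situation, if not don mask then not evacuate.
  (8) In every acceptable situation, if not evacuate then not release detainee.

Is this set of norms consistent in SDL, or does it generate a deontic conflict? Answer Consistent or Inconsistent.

Premise 3 states O(dim_lights) outright.
Premise 4, O(¬vacate_premises → ¬dim_lights), contraposes to O(dim_lights → vacate_premises); with O(dim_lights) we get O(vacate_premises).
Premise 1 is O(¬release_detainee → ¬vacate_premises); contrapositively O(vacate_premises → release_detainee). Since O(vacate_premises) holds, K gives O(release_detainee).
Premise 8, O(¬evacuate → ¬release_detainee), contraposes to O(release_detainee → evacuate); with O(release_detainee) we get O(evacuate).
The contrapositive of premise 7 (O(¬don_mask → ¬evacuate)) is O(evacuate → don_mask), and O(evacuate) is already established, so O(don_mask).
But premise 2, F(don_mask), means O(¬don_mask).
We now have both O(don_mask) and O(¬don_mask) — don_mask is simultaneously obligatory and forbidden, violating the D-axiom.

Inconsistent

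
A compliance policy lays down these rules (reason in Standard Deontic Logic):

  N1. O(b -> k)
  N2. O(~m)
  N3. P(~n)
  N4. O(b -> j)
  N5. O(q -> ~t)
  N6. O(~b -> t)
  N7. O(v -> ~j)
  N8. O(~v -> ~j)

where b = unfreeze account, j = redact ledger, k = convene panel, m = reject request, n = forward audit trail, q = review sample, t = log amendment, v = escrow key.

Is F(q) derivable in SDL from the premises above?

Yes

By case analysis on v: premise 7 gives O(v -> ~j) and premise 8 gives O(~v -> ~j), so O(~j) either way.
Premise 4, O(b -> j), contraposes to O(~j -> ~b); with O(~j) we get O(~b).
With premise 6, O(~b -> t), the K-axiom yields O(t).
The contrapositive of premise 5 (O(q -> ~t)) is O(t -> ~q), and O(t) is already established, so O(~q).
Premises 1, 2, 3 do not contribute to this derivation.
So O(~q) holds, i.e. F(q). The claim follows.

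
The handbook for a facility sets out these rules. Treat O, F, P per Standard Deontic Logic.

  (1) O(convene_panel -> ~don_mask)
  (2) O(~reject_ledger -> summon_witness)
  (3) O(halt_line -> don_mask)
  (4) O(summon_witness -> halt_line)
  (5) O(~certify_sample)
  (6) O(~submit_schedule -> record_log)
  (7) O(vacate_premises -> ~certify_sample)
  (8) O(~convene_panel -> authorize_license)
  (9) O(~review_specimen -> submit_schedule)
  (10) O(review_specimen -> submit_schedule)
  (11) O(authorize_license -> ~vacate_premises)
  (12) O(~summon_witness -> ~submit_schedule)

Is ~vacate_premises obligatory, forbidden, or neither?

Obligatory

Premises 10 and 9 cover both cases: O(review_specimen -> submit_schedule) and O(~review_specimen -> submit_schedule). Since review_specimen ∨ ~review_specimen is a tautology, O(submit_schedule) follows.
The contrapositive of premise 12 (O(~summon_witness -> ~submit_schedule)) is O(submit_schedule -> summon_witness), and O(submit_schedule) is already established, so O(summon_witness).
From O(summon_witness) and premise 4, O(summon_witness -> halt_line), we obtain O(halt_line).
Applying K to premise 3 (O(halt_line -> don_mask)) and O(halt_line) yields O(don_mask).
Premise 1 is O(convene_panel -> ~don_mask); contrapositively O(don_mask -> ~convene_panel). Since O(don_mask) holds, K gives O(~convene_panel).
From O(~convene_panel) and premise 8, O(~convene_panel -> authorize_license), we obtain O(authorize_license).
From O(authorize_license) and premise 11, O(authorize_license -> ~vacate_premises), we obtain O(~vacate_premises).
Premises 2, 5, 6, 7 do not contribute to this derivation.
Hence ~vacate_premises is obligatory.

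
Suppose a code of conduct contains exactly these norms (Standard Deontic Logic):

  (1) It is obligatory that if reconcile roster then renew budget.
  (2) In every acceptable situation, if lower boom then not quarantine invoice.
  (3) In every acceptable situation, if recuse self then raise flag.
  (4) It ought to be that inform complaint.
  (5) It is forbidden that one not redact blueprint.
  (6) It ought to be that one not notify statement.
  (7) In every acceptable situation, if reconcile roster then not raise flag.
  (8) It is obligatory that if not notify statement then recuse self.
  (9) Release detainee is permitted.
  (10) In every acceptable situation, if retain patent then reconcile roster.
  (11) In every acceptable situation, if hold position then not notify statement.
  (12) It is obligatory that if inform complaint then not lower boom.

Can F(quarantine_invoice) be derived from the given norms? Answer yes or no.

Premise 2 is O(lower_boom → ¬quarantine_invoice), but O(lower_boom) is not derivable from the premises, so it does not yield O(¬quarantine_invoice).
No other premise forces O(¬quarantine_invoice). An ideal world satisfying every premise can still have quarantine_invoice true, so F(quarantine_invoice) is not derivable.

No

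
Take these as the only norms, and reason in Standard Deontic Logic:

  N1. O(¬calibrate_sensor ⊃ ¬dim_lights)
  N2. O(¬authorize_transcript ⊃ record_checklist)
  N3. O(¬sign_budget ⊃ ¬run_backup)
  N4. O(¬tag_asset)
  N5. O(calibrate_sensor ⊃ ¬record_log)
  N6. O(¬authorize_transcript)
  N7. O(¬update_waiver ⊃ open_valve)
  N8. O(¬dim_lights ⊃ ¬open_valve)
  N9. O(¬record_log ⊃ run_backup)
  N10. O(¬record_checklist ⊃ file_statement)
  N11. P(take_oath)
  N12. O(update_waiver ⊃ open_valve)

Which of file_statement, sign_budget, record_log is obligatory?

Premises 7 and 12 are O(¬update_waiver ⊃ open_valve) and O(update_waiver ⊃ open_valve); every ideal world satisfies ¬update_waiver or update_waiver, so in either case open_valve holds — hence O(open_valve).
Premise 8, O(¬dim_lights ⊃ ¬open_valve), contraposes to O(open_valve ⊃ dim_lights); with O(open_valve) we get O(dim_lights).
Premise 1 is O(¬calibrate_sensor ⊃ ¬dim_lights); contrapositively O(dim_lights ⊃ calibrate_sensor). Since O(dim_lights) holds, K gives O(calibrate_sensor).
From O(calibrate_sensor) and premise 5, O(calibrate_sensor ⊃ ¬record_log), we obtain O(¬record_log).
Premise 9 is O(¬record_log ⊃ run_backup); since O(¬record_log), deontic closure gives O(run_backup).
The contrapositive of premise 3 (O(¬sign_budget ⊃ ¬run_backup)) is O(run_backup ⊃ sign_budget), and O(run_backup) is already established, so O(sign_budget).
So O(sign_budget) holds — sign_budget is obligatory. None of the other listed options is made obligatory by any chain of premises.

sign_budget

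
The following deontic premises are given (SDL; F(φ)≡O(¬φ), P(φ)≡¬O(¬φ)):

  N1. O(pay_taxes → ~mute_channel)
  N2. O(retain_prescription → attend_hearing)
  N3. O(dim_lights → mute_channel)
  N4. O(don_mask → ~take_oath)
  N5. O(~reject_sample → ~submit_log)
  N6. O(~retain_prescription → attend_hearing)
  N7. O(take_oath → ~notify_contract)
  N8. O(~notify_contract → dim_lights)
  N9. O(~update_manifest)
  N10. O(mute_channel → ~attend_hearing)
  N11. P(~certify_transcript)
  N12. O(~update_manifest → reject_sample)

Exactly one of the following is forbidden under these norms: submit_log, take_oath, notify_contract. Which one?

take_oath

By case analysis on retain_prescription: premise 2 gives O(retain_prescription → attend_hearing) and premise 6 gives O(~retain_prescription → attend_hearing), so O(attend_hearing) either way.
Premise 10, O(mute_channel → ~attend_hearing), contraposes to O(attend_hearing → ~mute_channel); with O(attend_hearing) we get O(~mute_channel).
The contrapositive of premise 3 (O(dim_lights → mute_channel)) is O(~mute_channel → ~dim_lights), and O(~mute_channel) is already established, so O(~dim_lights).
Premise 8, O(~notify_contract → dim_lights), contraposes to O(~dim_lights → notify_contract); with O(~dim_lights) we get O(notify_contract).
The contrapositive of premise 7 (O(take_oath → ~notify_contract)) is O(notify_contract → ~take_oath), and O(notify_contract) is already established, so O(~take_oath).
So O(~take_oath) holds, i.e. take_oath is forbidden. None of the other listed options is forbidden under the premises.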